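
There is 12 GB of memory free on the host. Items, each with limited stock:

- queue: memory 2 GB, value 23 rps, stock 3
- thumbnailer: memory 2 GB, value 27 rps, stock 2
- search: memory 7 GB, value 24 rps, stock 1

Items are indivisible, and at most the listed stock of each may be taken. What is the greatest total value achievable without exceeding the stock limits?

123 rps

Best selections within memory 12 and stock limits:
- 3×queue + 2×thumbnailer: memory 10, value 123
- 2×queue + 2×thumbnailer: memory 8, value 100
Best: 123 rps.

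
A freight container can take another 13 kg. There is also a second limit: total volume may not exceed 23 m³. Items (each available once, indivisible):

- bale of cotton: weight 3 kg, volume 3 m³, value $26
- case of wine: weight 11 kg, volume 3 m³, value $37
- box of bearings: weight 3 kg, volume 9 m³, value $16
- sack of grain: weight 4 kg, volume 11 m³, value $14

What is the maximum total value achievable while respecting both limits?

$56

Feasible sets respecting both limits:
- bale of cotton+box of bearings+sack of grain: weight 10, volume 23, value 56
- bale of cotton+box of bearings: weight 6, volume 12, value 42
- bale of cotton+sack of grain: weight 7, volume 14, value 40
Best: $56.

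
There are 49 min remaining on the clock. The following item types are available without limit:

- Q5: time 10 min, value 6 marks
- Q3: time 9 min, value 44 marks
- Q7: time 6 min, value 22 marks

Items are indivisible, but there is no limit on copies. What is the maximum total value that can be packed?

220 marks

Best value-per-unit is Q3 at 44/9, and filling with it alone uses time 5×9=45. No mix of the others beats 5×44 = 220.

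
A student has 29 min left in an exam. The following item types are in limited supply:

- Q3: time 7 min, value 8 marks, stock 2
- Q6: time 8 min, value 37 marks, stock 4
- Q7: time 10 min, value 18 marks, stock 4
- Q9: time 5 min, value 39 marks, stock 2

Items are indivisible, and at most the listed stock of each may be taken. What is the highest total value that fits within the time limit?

Top feasible selections:
- 2×Q6 + 2×Q9: time 26, value 152
- 3×Q6 + 1×Q9: time 29, value 150
- 1×Q6 + 1×Q7 + 2×Q9: time 28, value 133
- 1×Q3 + 1×Q6 + 2×Q9: time 25, value 123
Best: 152 marks.

152 marks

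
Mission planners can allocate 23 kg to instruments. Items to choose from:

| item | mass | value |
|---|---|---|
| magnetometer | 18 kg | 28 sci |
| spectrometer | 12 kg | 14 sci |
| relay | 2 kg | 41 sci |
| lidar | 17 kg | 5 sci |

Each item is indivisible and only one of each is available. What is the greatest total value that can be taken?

69 sci

Check high-value combinations within 23 kg:
- magnetometer+relay: mass 18+2=20, value 28+41=69
- spectrometer+relay: mass 12+2=14, value 14+41=55
- relay+lidar: mass 2+17=19, value 41+5=46
Best: 69 sci.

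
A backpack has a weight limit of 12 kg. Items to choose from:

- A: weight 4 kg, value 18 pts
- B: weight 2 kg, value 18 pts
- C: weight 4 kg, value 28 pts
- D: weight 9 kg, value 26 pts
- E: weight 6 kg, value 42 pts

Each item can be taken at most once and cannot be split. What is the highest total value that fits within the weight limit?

88 pts

Check high-value combinations within 12 kg:
- B+C+E: weight 2+4+6=12, value 18+28+42=88
- A+B+E: weight 4+2+6=12, value 18+18+42=78
- C+E: weight 4+6=10, value 28+42=70
- A+B+C: weight 4+2+4=10, value 18+18+28=64
Best: 88 pts.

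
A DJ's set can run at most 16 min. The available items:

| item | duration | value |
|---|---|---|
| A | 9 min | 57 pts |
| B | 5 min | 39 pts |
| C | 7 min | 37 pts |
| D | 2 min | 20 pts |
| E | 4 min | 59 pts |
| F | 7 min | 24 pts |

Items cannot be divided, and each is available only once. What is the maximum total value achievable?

This is a 0/1 knapsack; check combinations near the capacity.
- A+D+E: duration 9+2+4=15, value 57+20+59=136
- B+C+E: duration 5+7+4=16, value 39+37+59=135
- B+E+F: duration 5+4+7=16, value 39+59+24=122
- B+D+E: duration 5+2+4=11, value 39+20+59=118
- A+E: duration 9+4=13, value 57+59=116
Best: 136 pts.

136 pts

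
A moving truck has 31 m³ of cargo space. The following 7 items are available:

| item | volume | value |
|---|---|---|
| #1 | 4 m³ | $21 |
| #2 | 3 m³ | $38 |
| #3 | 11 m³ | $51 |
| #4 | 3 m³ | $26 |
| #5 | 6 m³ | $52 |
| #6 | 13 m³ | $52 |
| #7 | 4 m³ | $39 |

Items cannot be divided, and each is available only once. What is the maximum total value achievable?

Check high-value combinations within 31 m³:
- #1+#2+#3+#4+#5+#7: volume 4+3+11+3+6+4=31, value 21+38+51+26+52+39=227
- #2+#4+#5+#6+#7: volume 3+3+6+13+4=29, value 38+26+52+52+39=207
- #2+#3+#4+#5+#7: volume 3+11+3+6+4=27, value 38+51+26+52+39=206
- #1+#2+#5+#6+#7: volume 4+3+6+13+4=30, value 21+38+52+52+39=202
- #1+#2+#3+#5+#7: volume 4+3+11+6+4=28, value 21+38+51+52+39=201
Best: $227.

$227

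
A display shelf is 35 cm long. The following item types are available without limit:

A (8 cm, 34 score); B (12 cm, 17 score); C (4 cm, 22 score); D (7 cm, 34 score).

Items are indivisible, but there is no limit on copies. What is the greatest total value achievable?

Best value-per-unit is C at 22/4; filling with it alone gives 8×22 = 176.
Optimal mix: 7×C + 1×D → length 35, value 188.

188 score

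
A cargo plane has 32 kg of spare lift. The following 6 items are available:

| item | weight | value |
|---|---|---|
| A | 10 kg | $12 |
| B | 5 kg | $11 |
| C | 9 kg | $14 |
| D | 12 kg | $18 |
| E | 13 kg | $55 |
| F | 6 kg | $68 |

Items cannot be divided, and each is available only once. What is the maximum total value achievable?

Check high-value combinations within 32 kg:
- D+E+F: weight 12+13+6=31, value 18+55+68=141
- C+E+F: weight 9+13+6=28, value 14+55+68=137
- A+E+F: weight 10+13+6=29, value 12+55+68=135
- B+E+F: weight 5+13+6=24, value 11+55+68=134
Best: $141.

$141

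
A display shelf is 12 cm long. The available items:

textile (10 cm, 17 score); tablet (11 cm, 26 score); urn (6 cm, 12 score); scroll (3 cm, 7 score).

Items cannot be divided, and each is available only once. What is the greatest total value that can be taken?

Check high-value combinations within 12 cm:
- tablet: length 11, value 26
- urn+scroll: length 6+3=9, value 12+7=19
- textile: length 10, value 17
Best: 26 score.

26 score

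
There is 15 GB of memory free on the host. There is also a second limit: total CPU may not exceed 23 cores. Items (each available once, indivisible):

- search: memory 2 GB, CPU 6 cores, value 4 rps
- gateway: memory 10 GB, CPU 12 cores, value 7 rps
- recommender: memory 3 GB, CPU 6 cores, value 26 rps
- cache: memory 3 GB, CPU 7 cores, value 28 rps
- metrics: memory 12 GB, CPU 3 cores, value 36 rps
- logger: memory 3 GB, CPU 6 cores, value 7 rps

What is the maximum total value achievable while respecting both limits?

Feasible sets respecting both limits:
- cache+metrics: memory 15, CPU 10, value 64
- recommender+metrics: memory 15, CPU 9, value 62
- recommender+cache+logger: memory 9, CPU 19, value 61
- search+recommender+cache: memory 8, CPU 19, value 58
Best: 64 rps.

64 rps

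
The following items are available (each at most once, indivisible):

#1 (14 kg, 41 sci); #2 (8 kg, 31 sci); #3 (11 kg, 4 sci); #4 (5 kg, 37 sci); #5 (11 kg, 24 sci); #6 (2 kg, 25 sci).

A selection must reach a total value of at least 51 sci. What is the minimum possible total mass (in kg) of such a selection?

7

Subsets with value ≥ 51, sorted by total mass:
- #4+#6: mass 7, value 62
- #2+#6: mass 10, value 56
- #2+#4: mass 13, value 68
- #2+#4+#6: mass 15, value 93
Minimum mass: 7 kg.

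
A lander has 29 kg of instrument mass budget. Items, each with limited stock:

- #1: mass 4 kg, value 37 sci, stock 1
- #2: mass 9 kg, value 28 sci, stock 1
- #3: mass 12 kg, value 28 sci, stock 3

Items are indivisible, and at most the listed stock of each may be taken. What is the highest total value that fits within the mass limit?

Top feasible selections:
- 1×#1 + 1×#2 + 1×#3: mass 25, value 93
- 1×#1 + 2×#3: mass 28, value 93
Best: 93 sci.

93 sci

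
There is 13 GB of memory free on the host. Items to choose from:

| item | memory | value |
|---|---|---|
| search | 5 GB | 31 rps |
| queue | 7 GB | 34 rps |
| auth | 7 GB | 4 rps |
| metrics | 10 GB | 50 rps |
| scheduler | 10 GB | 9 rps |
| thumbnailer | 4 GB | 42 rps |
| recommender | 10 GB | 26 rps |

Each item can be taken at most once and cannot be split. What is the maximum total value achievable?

This is a 0/1 knapsack; check combinations near the capacity.
- queue+thumbnailer: memory 7+4=11, value 34+42=76
- search+thumbnailer: memory 5+4=9, value 31+42=73
- search+queue: memory 5+7=12, value 31+34=65
- metrics: memory 10, value 50
- auth+thumbnailer: memory 7+4=11, value 4+42=46
Best: 76 rps.

76 rps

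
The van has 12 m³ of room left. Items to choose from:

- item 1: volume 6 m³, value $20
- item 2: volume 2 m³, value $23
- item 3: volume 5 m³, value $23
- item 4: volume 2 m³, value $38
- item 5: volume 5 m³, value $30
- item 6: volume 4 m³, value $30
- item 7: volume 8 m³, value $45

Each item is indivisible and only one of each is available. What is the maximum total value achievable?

$106

Check high-value combinations within 12 m³:
- item 2+item 4+item 7: volume 2+2+8=12, value 23+38+45=106
- item 4+item 5+item 6: volume 2+5+4=11, value 38+30+30=98
- item 2+item 4+item 6: volume 2+2+4=8, value 23+38+30=91
- item 2+item 4+item 5: volume 2+2+5=9, value 23+38+30=91
Best: $106.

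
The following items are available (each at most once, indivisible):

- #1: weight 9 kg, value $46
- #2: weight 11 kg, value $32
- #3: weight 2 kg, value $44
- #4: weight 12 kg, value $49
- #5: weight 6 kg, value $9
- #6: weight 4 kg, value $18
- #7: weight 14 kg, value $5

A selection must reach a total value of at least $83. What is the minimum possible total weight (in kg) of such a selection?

Subsets with value ≥ 83, sorted by total weight:
- #1+#3: weight 11, value 90
- #3+#4: weight 14, value 93
- #1+#3+#6: weight 15, value 108
- #1+#3+#5: weight 17, value 99
Minimum weight: 11 kg.

11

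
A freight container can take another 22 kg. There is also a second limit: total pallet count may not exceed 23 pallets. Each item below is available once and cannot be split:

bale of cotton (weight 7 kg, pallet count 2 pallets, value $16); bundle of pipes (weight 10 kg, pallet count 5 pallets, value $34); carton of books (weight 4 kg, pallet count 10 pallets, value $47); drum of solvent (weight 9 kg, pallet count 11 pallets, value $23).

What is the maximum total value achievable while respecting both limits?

$97

Feasible sets respecting both limits:
- bale of cotton+bundle of pipes+carton of books: weight 21, pallet count 17, value 97
- bale of cotton+carton of books+drum of solvent: weight 20, pallet count 23, value 86
- bundle of pipes+carton of books: weight 14, pallet count 15, value 81
- carton of books+drum of solvent: weight 13, pallet count 21, value 70
Best: $97.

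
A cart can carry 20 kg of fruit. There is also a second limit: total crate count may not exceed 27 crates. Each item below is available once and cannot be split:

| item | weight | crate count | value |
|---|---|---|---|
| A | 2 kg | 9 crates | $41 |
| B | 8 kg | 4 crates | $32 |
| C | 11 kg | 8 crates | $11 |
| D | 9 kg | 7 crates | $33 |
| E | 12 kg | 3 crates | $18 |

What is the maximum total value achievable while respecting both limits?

Feasible sets respecting both limits:
- A+B+D: weight 19, crate count 20, value 106
- A+D: weight 11, crate count 16, value 74
- A+B: weight 10, crate count 13, value 73
Best: $106.

$106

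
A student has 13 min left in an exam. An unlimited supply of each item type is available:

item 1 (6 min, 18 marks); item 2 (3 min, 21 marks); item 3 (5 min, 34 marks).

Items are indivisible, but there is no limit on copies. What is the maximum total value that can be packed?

Best value-per-unit is item 2 at 21/3; filling with it alone gives 4×21 = 84.
Optimal mix: 1×item 2 + 2×item 3 → time 13, value 89.

89 marks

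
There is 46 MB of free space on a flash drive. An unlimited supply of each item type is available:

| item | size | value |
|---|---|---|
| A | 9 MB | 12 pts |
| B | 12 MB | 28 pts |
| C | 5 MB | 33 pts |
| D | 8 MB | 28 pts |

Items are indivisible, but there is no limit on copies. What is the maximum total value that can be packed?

Best value-per-unit is C at 33/5, and filling with it alone uses size 9×5=45. No mix of the others beats 9×33 = 297.

297 pts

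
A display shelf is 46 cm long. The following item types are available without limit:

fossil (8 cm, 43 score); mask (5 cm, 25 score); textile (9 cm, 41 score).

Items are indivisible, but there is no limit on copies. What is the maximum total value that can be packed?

Best value-per-unit is fossil at 43/8; filling with it alone gives 5×43 = 215.
Optimal mix: 5×fossil + 1×mask → length 45, value 240.

240 score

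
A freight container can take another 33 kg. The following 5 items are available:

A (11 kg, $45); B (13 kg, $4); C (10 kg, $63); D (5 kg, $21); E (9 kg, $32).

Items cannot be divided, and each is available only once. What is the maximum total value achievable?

Check high-value combinations within 33 kg:
- A+C+E: weight 11+10+9=30, value 45+63+32=140
- A+C+D: weight 11+10+5=26, value 45+63+21=129
- C+D+E: weight 10+5+9=24, value 63+21+32=116
- A+C: weight 11+10=21, value 45+63=108
- B+C+E: weight 13+10+9=32, value 4+63+32=99
Best: $140.

$140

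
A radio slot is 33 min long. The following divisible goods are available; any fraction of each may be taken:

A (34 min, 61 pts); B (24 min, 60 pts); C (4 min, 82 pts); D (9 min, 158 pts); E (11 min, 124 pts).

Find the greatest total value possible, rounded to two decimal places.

386.50

Take in order of value per unit:
- C (82/4 per unit): all 4 → value 82, running total 82.00
- D (158/9 per unit): all 9 → value 158, running total 240.00
- E (124/11 per unit): all 11 → value 124, running total 364.00
- B (60/24 per unit): 9 of 24 → value 9×60/24 = 22.5000, running total 386.50
Total 386.50.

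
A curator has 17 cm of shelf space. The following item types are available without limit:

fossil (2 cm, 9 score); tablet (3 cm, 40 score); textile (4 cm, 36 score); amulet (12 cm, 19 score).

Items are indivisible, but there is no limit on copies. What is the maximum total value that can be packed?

209 score

Best value-per-unit is tablet at 40/3; filling with it alone gives 5×40 = 200.
Optimal mix: 1×fossil + 5×tablet → length 17, value 209.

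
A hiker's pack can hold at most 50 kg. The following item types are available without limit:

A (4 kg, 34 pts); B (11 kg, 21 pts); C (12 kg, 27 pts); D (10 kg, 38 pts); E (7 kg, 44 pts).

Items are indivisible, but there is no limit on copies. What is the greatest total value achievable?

408 pts

Best value-per-unit is A at 34/4, and filling with it alone uses weight 12×4=48. No mix of the others beats 12×34 = 408.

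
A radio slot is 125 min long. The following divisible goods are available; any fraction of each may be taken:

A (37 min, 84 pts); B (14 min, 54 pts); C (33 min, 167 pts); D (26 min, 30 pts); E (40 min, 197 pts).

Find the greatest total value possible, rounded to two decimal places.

Take in order of value per unit:
- C (167/33 per unit): all 33 → value 167, running total 167.00
- E (197/40 per unit): all 40 → value 197, running total 364.00
- B (54/14 per unit): all 14 → value 54, running total 418.00
- A (84/37 per unit): all 37 → value 84, running total 502.00
- D (30/26 per unit): 1 of 26 → value 1×30/26 = 1.1538, running total 503.15
Total 503.15.

503.15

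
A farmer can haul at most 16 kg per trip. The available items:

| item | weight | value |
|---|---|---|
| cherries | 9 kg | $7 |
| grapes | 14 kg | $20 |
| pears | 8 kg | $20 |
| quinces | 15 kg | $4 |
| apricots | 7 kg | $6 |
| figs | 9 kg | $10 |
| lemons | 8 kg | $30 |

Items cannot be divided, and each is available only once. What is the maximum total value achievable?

$50

This is a 0/1 knapsack; check combinations near the capacity.
- pears+lemons: weight 8+8=16, value 20+30=50
- apricots+lemons: weight 7+8=15, value 6+30=36
- lemons: weight 8, value 30
Best: $50.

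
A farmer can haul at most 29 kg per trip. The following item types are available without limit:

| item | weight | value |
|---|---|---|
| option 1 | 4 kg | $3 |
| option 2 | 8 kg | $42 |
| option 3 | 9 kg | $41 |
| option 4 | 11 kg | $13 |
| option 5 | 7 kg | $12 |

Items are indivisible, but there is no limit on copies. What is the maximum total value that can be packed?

$129

Best value-per-unit is option 2 at 42/8; filling with it alone gives 3×42 = 126.
Optimal mix: 1×option 1 + 3×option 2 → weight 28, value 129.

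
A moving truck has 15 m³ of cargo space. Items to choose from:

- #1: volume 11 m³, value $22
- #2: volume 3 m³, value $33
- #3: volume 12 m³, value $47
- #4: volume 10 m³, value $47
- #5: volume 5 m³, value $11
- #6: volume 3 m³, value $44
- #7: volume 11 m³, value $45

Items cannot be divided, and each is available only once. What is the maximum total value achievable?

Check high-value combinations within 15 m³:
- #4+#6: volume 10+3=13, value 47+44=91
- #3+#6: volume 12+3=15, value 47+44=91
- #6+#7: volume 3+11=14, value 44+45=89
Best: $91.

$91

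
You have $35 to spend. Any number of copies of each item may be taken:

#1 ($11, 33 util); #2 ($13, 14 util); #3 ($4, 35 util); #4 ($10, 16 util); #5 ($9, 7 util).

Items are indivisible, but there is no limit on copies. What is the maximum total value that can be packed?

280 util

Best value-per-unit is #3 at 35/4, and filling with it alone uses cost 8×4=32. No mix of the others beats 8×35 = 280.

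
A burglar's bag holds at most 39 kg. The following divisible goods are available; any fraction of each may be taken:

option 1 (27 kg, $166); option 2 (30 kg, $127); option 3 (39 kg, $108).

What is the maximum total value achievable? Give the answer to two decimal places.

216.80

Take in order of value per unit:
- option 1 (166/27 per unit): all 27 → value 166, running total 166.00
- option 2 (127/30 per unit): 12 of 30 → value 12×127/30 = 50.8000, running total 216.80
Total 216.80.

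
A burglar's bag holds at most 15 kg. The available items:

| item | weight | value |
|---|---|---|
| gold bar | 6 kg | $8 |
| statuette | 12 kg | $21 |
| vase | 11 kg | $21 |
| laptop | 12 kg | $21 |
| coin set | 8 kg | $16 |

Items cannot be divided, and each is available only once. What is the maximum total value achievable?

Check high-value combinations within 15 kg:
- gold bar+coin set: weight 6+8=14, value 8+16=24
- vase: weight 11, value 21
- statuette: weight 12, value 21
Best: $24.

$24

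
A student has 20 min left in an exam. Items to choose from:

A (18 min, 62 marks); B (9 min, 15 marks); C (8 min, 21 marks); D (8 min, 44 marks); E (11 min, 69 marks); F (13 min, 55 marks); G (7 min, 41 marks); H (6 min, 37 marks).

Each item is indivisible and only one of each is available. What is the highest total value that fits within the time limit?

113 marks

Check high-value combinations within 20 min:
- D+E: time 8+11=19, value 44+69=113
- E+G: time 11+7=18, value 69+41=110
- E+H: time 11+6=17, value 69+37=106
Best: 113 marks.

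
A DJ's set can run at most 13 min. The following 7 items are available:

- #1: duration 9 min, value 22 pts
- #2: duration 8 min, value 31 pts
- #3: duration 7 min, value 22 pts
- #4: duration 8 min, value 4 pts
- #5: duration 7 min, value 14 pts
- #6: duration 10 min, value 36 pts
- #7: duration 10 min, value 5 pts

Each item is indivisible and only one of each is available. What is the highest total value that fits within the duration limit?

36 pts

This is a 0/1 knapsack; check combinations near the capacity.
- #6: duration 10, value 36
- #2: duration 8, value 31
- #3: duration 7, value 22
- #1: duration 9, value 22
- #5: duration 7, value 14
Best: 36 pts.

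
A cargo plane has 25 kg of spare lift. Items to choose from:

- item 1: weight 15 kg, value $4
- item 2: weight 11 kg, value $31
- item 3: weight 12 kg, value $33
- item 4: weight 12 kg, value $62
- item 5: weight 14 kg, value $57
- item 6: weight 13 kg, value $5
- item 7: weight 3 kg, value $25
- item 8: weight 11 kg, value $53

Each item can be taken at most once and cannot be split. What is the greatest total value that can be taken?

Check high-value combinations within 25 kg:
- item 4+item 8: weight 12+11=23, value 62+53=115
- item 5+item 8: weight 14+11=25, value 57+53=110
- item 2+item 7+item 8: weight 11+3+11=25, value 31+25+53=109
- item 3+item 4: weight 12+12=24, value 33+62=95
- item 2+item 4: weight 11+12=23, value 31+62=93
Best: $115.

$115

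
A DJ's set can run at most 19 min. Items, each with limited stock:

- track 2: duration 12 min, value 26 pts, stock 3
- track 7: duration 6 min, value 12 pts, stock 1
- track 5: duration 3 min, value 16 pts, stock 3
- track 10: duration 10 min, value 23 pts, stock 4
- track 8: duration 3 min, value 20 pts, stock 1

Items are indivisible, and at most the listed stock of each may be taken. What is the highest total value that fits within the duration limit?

Top feasible selections:
- 1×track 7 + 3×track 5 + 1×track 8: duration 18, value 80
- 2×track 5 + 1×track 10 + 1×track 8: duration 19, value 75
Best: 80 pts.

80 pts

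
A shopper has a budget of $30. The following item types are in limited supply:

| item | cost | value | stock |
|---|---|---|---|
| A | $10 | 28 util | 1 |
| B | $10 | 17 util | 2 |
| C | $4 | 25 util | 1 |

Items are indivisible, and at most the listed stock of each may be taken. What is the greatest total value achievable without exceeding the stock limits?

Best selections within cost 30 and stock limits:
- 1×A + 1×B + 1×C: cost 24, value 70
- 1×A + 2×B: cost 30, value 62
- 2×B + 1×C: cost 24, value 59
- 1×A + 1×C: cost 14, value 53
Best: 70 util.

70 util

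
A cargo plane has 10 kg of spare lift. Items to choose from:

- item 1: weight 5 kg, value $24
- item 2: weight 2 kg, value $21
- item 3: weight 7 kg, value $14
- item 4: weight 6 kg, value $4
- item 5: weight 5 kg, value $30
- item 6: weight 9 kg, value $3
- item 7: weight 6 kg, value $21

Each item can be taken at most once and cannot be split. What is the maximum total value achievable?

This is a 0/1 knapsack; check combinations near the capacity.
- item 1+item 5: weight 5+5=10, value 24+30=54
- item 2+item 5: weight 2+5=7, value 21+30=51
- item 1+item 2: weight 5+2=7, value 24+21=45
- item 2+item 7: weight 2+6=8, value 21+21=42
- item 2+item 3: weight 2+7=9, value 21+14=35
Best: $54.

$54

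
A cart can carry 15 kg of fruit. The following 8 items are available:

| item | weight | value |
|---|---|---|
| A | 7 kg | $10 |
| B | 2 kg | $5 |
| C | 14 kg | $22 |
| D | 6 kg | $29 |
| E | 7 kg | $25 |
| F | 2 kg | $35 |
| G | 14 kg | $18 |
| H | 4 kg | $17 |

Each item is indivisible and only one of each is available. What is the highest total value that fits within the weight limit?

$89

Check high-value combinations within 15 kg:
- D+E+F: weight 6+7+2=15, value 29+25+35=89
- B+D+F+H: weight 2+6+2+4=14, value 5+29+35+17=86
- B+E+F+H: weight 2+7+2+4=15, value 5+25+35+17=82
- D+F+H: weight 6+2+4=12, value 29+35+17=81
- E+F+H: weight 7+2+4=13, value 25+35+17=77
Best: $89.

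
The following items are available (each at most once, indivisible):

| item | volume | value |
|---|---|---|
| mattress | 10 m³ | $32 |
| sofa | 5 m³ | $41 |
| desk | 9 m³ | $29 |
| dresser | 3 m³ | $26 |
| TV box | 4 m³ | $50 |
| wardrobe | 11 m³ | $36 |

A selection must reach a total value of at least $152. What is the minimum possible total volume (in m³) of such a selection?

Subsets with value ≥ 152, sorted by total volume:
- sofa+dresser+TV box+wardrobe: volume 23, value 153
- mattress+sofa+desk+TV box: volume 28, value 152
- sofa+desk+TV box+wardrobe: volume 29, value 156
- mattress+sofa+TV box+wardrobe: volume 30, value 159
Minimum volume: 23 m³.

23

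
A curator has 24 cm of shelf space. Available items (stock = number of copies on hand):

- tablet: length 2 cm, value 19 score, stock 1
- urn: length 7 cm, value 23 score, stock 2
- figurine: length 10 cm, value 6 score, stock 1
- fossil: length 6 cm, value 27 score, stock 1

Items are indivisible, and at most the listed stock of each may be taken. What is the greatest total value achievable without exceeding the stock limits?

92 score

Best selections within length 24 and stock limits:
- 1×tablet + 2×urn + 1×fossil: length 22, value 92
- 2×urn + 1×fossil: length 20, value 73
- 1×tablet + 1×urn + 1×fossil: length 15, value 69
Best: 92 score.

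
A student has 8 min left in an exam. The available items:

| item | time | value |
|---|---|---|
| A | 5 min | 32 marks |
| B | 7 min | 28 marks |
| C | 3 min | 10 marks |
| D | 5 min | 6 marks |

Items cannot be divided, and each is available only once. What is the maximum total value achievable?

Check high-value combinations within 8 min:
- A+C: time 5+3=8, value 32+10=42
- A: time 5, value 32
- B: time 7, value 28
- C+D: time 3+5=8, value 10+6=16
Best: 42 marks.

42 marks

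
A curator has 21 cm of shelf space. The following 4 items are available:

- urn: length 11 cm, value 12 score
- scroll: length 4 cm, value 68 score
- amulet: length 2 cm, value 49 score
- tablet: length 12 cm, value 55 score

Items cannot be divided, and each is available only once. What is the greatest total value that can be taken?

172 score

Check high-value combinations within 21 cm:
- scroll+amulet+tablet: length 4+2+12=18, value 68+49+55=172
- urn+scroll+amulet: length 11+4+2=17, value 12+68+49=129
- scroll+tablet: length 4+12=16, value 68+55=123
- scroll+amulet: length 4+2=6, value 68+49=117
- amulet+tablet: length 2+12=14, value 49+55=104
Best: 172 score.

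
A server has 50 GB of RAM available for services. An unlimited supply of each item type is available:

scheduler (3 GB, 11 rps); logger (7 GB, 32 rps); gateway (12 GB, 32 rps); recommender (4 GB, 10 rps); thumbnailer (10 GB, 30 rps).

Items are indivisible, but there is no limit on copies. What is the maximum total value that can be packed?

224 rps

Best value-per-unit is logger at 32/7, and filling with it alone uses memory 7×7=49. No mix of the others beats 7×32 = 224.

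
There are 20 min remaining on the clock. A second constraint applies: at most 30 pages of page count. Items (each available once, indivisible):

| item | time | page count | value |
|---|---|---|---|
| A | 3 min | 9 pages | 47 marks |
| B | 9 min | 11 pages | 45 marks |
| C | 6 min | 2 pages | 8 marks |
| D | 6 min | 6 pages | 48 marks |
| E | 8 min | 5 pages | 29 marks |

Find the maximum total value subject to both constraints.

Feasible sets respecting both limits:
- A+B+D: time 18, page count 26, value 140
- A+D+E: time 17, page count 20, value 124
- A+B+E: time 20, page count 25, value 121
- A+C+D: time 15, page count 17, value 103
Best: 140 marks.

140 marks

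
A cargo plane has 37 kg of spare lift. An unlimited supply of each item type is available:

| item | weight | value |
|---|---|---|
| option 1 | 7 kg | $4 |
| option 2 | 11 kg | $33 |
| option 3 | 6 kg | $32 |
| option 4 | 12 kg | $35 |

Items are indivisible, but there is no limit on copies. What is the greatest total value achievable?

$192

Best value-per-unit is option 3 at 32/6, and filling with it alone uses weight 6×6=36. No mix of the others beats 6×32 = 192.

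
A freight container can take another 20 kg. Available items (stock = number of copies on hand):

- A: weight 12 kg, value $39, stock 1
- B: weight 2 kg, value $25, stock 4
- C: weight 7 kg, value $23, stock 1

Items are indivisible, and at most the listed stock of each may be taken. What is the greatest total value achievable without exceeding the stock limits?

Top feasible selections:
- 1×A + 4×B: weight 20, value 139
- 4×B + 1×C: weight 15, value 123
- 1×A + 3×B: weight 18, value 114
Best: $139.

$139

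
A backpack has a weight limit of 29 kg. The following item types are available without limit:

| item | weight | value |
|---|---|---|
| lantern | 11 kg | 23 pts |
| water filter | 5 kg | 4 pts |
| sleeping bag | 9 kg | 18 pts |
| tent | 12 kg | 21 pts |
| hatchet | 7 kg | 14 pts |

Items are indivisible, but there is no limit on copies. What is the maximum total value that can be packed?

60 pts

Best value-per-unit is lantern at 23/11; filling with it alone gives 2×23 = 46.
Optimal mix: 2×lantern + 1×hatchet → weight 29, value 60.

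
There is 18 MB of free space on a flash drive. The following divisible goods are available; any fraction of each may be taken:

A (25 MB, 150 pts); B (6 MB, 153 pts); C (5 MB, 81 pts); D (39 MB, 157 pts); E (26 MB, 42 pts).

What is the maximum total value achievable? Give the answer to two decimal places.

Take in order of value per unit:
- B (153/6 per unit): all 6 → value 153, running total 153.00
- C (81/5 per unit): all 5 → value 81, running total 234.00
- A (150/25 per unit): 7 of 25 → value 7×150/25 = 42.0000, running total 276.00
Total 276.00.

276.00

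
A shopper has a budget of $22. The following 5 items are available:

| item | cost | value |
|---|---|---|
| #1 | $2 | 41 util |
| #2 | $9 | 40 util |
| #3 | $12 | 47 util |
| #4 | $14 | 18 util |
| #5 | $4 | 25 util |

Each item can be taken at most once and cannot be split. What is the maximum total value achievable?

Check high-value combinations within $22:
- #1+#3+#5: cost 2+12+4=18, value 41+47+25=113
- #1+#2+#5: cost 2+9+4=15, value 41+40+25=106
- #1+#3: cost 2+12=14, value 41+47=88
Best: 113 util.

113 util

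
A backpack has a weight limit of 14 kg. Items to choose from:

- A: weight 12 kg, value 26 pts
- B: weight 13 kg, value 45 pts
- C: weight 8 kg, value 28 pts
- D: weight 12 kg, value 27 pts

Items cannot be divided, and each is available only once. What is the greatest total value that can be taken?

This is a 0/1 knapsack; check combinations near the capacity.
- B: weight 13, value 45
- C: weight 8, value 28
- D: weight 12, value 27
Best: 45 pts.

45 pts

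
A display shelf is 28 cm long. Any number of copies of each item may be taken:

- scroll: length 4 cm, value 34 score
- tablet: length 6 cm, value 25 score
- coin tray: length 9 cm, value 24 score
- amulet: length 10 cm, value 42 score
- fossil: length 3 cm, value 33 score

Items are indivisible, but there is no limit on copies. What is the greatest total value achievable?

298 score

Best value-per-unit is fossil at 33/3; filling with it alone gives 9×33 = 297.
Optimal mix: 1×scroll + 8×fossil → length 28, value 298.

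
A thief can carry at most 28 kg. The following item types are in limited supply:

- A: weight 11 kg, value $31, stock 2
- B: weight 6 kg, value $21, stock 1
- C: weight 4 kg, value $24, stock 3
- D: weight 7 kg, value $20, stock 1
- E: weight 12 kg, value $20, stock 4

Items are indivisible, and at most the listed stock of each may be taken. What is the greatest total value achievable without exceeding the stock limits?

Top feasible selections:
- 1×B + 3×C + 1×D: weight 25, value 113
- 1×A + 3×C: weight 23, value 103
Best: $113.

$113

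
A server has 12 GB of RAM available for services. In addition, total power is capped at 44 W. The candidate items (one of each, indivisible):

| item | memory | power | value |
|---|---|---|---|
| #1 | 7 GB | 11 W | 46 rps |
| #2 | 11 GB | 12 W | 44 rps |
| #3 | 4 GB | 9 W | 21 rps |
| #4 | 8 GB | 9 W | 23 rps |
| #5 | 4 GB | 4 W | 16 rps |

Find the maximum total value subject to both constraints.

67 rps

Feasible sets respecting both limits:
- #1+#3: memory 11, power 20, value 67
- #1+#5: memory 11, power 15, value 62
- #1: memory 7, power 11, value 46
Best: 67 rps.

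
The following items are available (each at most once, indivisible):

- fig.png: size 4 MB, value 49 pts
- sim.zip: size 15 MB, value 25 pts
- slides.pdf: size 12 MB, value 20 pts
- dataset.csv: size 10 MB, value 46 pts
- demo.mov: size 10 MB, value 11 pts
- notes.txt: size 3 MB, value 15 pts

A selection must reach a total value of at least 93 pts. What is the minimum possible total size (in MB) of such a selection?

14

Subsets with value ≥ 93, sorted by total size:
- fig.png+dataset.csv: size 14, value 95
- fig.png+dataset.csv+notes.txt: size 17, value 110
Minimum size: 14 MB.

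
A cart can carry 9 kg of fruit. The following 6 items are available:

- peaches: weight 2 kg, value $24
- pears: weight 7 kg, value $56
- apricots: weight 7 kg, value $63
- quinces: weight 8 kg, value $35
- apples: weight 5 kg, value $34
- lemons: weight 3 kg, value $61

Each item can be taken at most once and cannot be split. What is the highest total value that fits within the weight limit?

Check high-value combinations within 9 kg:
- apples+lemons: weight 5+3=8, value 34+61=95
- peaches+apricots: weight 2+7=9, value 24+63=87
- peaches+lemons: weight 2+3=5, value 24+61=85
- peaches+pears: weight 2+7=9, value 24+56=80
- apricots: weight 7, value 63
Best: $95.

$95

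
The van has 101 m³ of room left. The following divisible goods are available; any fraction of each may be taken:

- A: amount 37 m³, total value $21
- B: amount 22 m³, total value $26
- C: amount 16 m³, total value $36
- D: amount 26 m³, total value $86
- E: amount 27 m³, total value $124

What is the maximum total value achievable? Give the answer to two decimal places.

Take in order of value per unit:
- E (124/27 per unit): all 27 → value 124, running total 124.00
- D (86/26 per unit): all 26 → value 86, running total 210.00
- C (36/16 per unit): all 16 → value 36, running total 246.00
- B (26/22 per unit): all 22 → value 26, running total 272.00
- A (21/37 per unit): 10 of 37 → value 10×21/37 = 5.6757, running total 277.68
Total 277.68.

277.68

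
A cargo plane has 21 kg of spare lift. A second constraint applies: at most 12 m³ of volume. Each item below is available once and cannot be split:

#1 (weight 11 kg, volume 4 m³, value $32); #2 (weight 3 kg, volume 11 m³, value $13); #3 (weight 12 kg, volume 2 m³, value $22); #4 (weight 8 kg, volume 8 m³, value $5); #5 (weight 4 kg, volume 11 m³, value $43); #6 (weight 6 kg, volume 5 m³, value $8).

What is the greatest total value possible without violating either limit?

Feasible sets respecting both limits:
- #5: weight 4, volume 11, value 43
- #1+#6: weight 17, volume 9, value 40
- #1+#4: weight 19, volume 12, value 37
- #1: weight 11, volume 4, value 32
Best: $43.

$43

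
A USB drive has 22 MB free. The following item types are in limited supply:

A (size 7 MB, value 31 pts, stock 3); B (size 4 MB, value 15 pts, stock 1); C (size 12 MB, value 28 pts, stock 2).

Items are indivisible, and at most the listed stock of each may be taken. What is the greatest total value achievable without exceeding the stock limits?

93 pts

Best selections within size 22 and stock limits:
- 3×A: size 21, value 93
- 2×A + 1×B: size 18, value 77
- 2×A: size 14, value 62
Best: 93 pts.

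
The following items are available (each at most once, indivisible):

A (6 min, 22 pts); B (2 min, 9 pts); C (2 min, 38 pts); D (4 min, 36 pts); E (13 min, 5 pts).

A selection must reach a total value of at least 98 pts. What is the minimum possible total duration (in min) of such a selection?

Subsets with value ≥ 98, sorted by total duration:
- A+B+C+D: duration 14, value 105
- A+C+D+E: duration 25, value 101
- A+B+C+D+E: duration 27, value 110
Minimum duration: 14 min.

14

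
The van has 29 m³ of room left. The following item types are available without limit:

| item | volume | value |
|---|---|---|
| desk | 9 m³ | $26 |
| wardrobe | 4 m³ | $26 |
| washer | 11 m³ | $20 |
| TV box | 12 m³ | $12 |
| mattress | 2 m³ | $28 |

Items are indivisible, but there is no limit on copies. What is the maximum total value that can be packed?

$392

Best value-per-unit is mattress at 28/2, and filling with it alone uses volume 14×2=28. No mix of the others beats 14×28 = 392.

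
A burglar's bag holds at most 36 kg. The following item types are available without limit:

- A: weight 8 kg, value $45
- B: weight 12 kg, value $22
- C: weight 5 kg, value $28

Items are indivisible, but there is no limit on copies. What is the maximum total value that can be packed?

$202

Best value-per-unit is A at 45/8; filling with it alone gives 4×45 = 180.
Optimal mix: 2×A + 4×C → weight 36, value 202.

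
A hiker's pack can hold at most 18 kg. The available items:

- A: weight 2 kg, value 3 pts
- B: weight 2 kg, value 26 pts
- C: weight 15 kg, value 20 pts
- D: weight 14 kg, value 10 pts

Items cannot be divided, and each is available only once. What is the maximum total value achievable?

46 pts

Check high-value combinations within 18 kg:
- B+C: weight 2+15=17, value 26+20=46
- A+B+D: weight 2+2+14=18, value 3+26+10=39
- B+D: weight 2+14=16, value 26+10=36
- A+B: weight 2+2=4, value 3+26=29
Best: 46 pts.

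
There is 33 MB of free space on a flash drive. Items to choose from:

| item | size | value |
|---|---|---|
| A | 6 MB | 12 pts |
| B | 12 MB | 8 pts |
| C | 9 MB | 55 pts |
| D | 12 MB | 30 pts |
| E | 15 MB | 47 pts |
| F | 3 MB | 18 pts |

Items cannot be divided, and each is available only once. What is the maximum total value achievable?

Check high-value combinations within 33 MB:
- A+C+E+F: size 6+9+15+3=33, value 12+55+47+18=132
- C+E+F: size 9+15+3=27, value 55+47+18=120
- A+C+D+F: size 6+9+12+3=30, value 12+55+30+18=115
- A+C+E: size 6+9+15=30, value 12+55+47=114
- C+D+F: size 9+12+3=24, value 55+30+18=103
Best: 132 pts.

132 pts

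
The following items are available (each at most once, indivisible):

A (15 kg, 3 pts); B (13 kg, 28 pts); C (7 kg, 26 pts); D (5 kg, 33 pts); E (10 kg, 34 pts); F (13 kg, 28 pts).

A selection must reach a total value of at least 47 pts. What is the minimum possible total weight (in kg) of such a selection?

12

Subsets with value ≥ 47, sorted by total weight:
- C+D: weight 12, value 59
- D+E: weight 15, value 67
- C+E: weight 17, value 60
- B+D: weight 18, value 61
Minimum weight: 12 kg.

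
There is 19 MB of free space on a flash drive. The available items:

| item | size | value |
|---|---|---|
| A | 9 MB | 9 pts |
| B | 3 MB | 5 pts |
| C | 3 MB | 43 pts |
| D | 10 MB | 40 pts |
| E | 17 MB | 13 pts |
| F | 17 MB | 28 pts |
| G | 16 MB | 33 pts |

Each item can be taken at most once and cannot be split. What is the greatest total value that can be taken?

This is a 0/1 knapsack; check combinations near the capacity.
- B+C+D: size 3+3+10=16, value 5+43+40=88
- C+D: size 3+10=13, value 43+40=83
- C+G: size 3+16=19, value 43+33=76
- A+B+C: size 9+3+3=15, value 9+5+43=57
Best: 88 pts.

88 pts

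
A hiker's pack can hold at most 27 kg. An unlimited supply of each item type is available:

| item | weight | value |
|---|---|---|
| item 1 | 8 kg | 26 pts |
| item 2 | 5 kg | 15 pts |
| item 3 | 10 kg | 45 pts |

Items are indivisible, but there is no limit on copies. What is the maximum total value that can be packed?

Best value-per-unit is item 3 at 45/10; filling with it alone gives 2×45 = 90.
Optimal mix: 1×item 2 + 2×item 3 → weight 25, value 105.

105 pts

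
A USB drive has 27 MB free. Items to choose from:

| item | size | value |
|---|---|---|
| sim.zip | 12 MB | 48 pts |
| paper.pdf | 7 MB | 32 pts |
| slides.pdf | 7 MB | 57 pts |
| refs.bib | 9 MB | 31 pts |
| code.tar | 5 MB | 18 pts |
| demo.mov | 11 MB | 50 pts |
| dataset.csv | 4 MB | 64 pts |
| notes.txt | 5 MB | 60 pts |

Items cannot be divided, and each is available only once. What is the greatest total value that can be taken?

231 pts

This is a 0/1 knapsack; check combinations near the capacity.
- slides.pdf+demo.mov+dataset.csv+notes.txt: size 7+11+4+5=27, value 57+50+64+60=231
- paper.pdf+slides.pdf+dataset.csv+notes.txt: size 7+7+4+5=23, value 32+57+64+60=213
- slides.pdf+refs.bib+dataset.csv+notes.txt: size 7+9+4+5=25, value 57+31+64+60=212
- paper.pdf+demo.mov+dataset.csv+notes.txt: size 7+11+4+5=27, value 32+50+64+60=206
Best: 231 pts.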